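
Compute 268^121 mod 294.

16

121 in binary is 1111001, i.e. 121 = 64 + 32 + 16 + 8 + 1.
268^1 ≡ 268 (mod 294)
268^2 ≡ 268^2 = 71824 ≡ 88 (mod 294)
268^4 ≡ 88^2 = 7744 ≡ 100 (mod 294)
268^8 ≡ 100^2 = 10000 ≡ 4 (mod 294)
268^16 ≡ 4^2 = 16 (mod 294)
268^32 ≡ 16^2 = 256 (mod 294)
268^64 ≡ 256^2 = 65536 ≡ 268 (mod 294)
268^121 = 268^64 * 268^32 * 268^16 * 268^8 * 268^1 ≡ 268 * 256 * 16 * 4 * 268 (mod 294).
Accumulate the product:
268 * 256 = 68608 ≡ 106
106 * 16 = 1696 ≡ 226
226 * 4 = 904 ≡ 22
22 * 268 = 5896 ≡ 16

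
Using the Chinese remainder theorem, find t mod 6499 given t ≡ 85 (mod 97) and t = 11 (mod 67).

97⁻¹ mod 67: 97*38 ≡ 1 (mod 67), so 97⁻¹ ≡ 38.
t = 85 + 97*((11 − 85)*38 mod 67) = 85 + 97*2 = 279.
Check: 279 mod 97 = 85, 279 mod 67 = 11. ✓

279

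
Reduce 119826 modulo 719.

472

119826 = 166×719 + 472, so 119826 ≡ 472 (mod 719).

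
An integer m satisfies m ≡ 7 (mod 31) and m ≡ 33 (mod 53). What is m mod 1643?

31⁻¹ mod 53: 31·12 ≡ 1 (mod 53), so 31⁻¹ ≡ 12.
m = 7 + 31·((33 − 7)·12 mod 53) = 7 + 31·47 = 1464.

1464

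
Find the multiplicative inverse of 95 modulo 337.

149

By the extended Euclidean algorithm:
337 = 3·95 + 52
95 = 1·52 + 43
52 = 1·43 + 9
43 = 4·9 + 7
9 = 1·7 + 2
7 = 3·2 + 1
2 = 2·1 + 0
gcd(95, 337) = 1, so the inverse exists.
Back-substitute for 1:
1 = 1·7 − 3·2
  = −3·9 + 4·7
  = 4·43 − 19·9
  = −19·52 + 23·43
  = 23·95 − 42·52
  = −42·337 + 149·95
So 95⁻¹ ≡ 149 (mod 337).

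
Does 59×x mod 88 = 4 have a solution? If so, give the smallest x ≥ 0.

12

gcd(59, 88) = 1, so a unique solution mod 88 exists.
59⁻¹ ≡ 3 (mod 88).
x ≡ 3×4 ≡ 12 (mod 88).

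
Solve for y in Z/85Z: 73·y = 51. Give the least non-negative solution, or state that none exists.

gcd(73, 85) = 1, so a unique solution mod 85 exists.
73⁻¹ ≡ 7 (mod 85).
y ≡ 7·51 ≡ 17 (mod 85).

17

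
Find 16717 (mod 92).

16717 = 181*92 + 65, so 16717 ≡ 65 (mod 92).

65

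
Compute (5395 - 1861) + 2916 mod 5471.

5395 - 1861 = 3534
3534 + 2916 = 6450 ≡ 979 (mod 5471)

979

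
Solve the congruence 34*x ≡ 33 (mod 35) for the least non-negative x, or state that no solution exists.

gcd(34, 35) = 1, so a unique solution mod 35 exists.
34⁻¹ ≡ 34 (mod 35).
x ≡ 34*33 ≡ 2 (mod 35).

2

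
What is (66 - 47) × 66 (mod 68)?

66 - 47 = 19
19 × 66 = 1254 ≡ 30 (mod 68)

30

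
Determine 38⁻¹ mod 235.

Run the extended Euclidean algorithm:
235 = 6*38 + 7
38 = 5*7 + 3
7 = 2*3 + 1
3 = 3*1 + 0
gcd(38, 235) = 1, so the inverse exists.
Bézout: 1 = 11*235 − 68*38.
So 38⁻¹ ≡ −68 ≡ 167 (mod 235).

167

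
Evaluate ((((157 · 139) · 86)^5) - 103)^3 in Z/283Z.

67

157 · 139 = 21823 ≡ 32 (mod 283)
32 · 86 = 2752 ≡ 205 (mod 283)
(205)^5 ≡ 122 (mod 283)
122 - 103 = 19
(19)^3 ≡ 67 (mod 283)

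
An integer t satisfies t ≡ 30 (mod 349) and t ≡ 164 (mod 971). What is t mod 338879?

206987

349⁻¹ mod 971: 349·345 ≡ 1 (mod 971), so 349⁻¹ ≡ 345.
t = 30 + 349·((164 − 30)·345 mod 971) = 30 + 349·593 = 206987.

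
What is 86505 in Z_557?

170

86505 = 155·557 + 170, so 86505 ≡ 170 (mod 557).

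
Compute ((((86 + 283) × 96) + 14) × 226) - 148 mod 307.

131

86 + 283 = 369 ≡ 62 (mod 307)
62 × 96 = 5952 ≡ 119 (mod 307)
119 + 14 = 133
133 × 226 = 30058 ≡ 279 (mod 307)
279 - 148 = 131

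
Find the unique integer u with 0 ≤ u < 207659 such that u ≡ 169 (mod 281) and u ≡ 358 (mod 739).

87560

281⁻¹ mod 739: 281*334 ≡ 1 (mod 739), so 281⁻¹ ≡ 334.
u = 169 + 281*((358 − 169)*334 mod 739) = 169 + 281*311 = 87560.
Check: 87560 mod 281 = 169, 87560 mod 739 = 358. ✓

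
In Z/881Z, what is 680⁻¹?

206

881 = 1*680 + 201
680 = 3*201 + 77
201 = 2*77 + 47
77 = 1*47 + 30
47 = 1*30 + 17
30 = 1*17 + 13
17 = 1*13 + 4
13 = 3*4 + 1
4 = 4*1 + 0
gcd(680, 881) = 1, so the inverse exists.
Bézout: 1 = −159*881 + 206*680.
So 680⁻¹ ≡ 206 (mod 881).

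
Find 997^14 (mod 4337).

2772

14 in binary is 1110, i.e. 14 = 8 + 4 + 2.
997^1 ≡ 997 (mod 4337)
997^2 ≡ 997^2 = 994009 ≡ 836 (mod 4337)
997^4 ≡ 836^2 = 698896 ≡ 639 (mod 4337)
997^8 ≡ 639^2 = 408321 ≡ 643 (mod 4337)
997^14 = 997^8 × 997^4 × 997^2 ≡ 643 × 639 × 836 (mod 4337).
Accumulate the product:
643 × 639 = 410877 ≡ 3199
3199 × 836 = 2674364 ≡ 2772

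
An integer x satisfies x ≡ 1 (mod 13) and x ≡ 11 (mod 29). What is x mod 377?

13⁻¹ mod 29: 13·9 ≡ 1 (mod 29), so 13⁻¹ ≡ 9.
x = 1 + 13·((11 − 1)·9 mod 29) = 1 + 13·3 = 40.

40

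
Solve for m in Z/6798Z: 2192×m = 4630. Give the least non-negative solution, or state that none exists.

458

gcd(2192, 6798) = 2, and 2 | 4630, so solutions exist.
Divide through by 2: 1096×m ≡ 2315 mod 3399.
1096⁻¹ ≡ 3154 (mod 3399).
m ≡ 3154×2315 ≡ 458 (mod 3399).
The smallest non-negative solution is m = 458.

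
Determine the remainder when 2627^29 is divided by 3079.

29 in binary is 11101, i.e. 29 = 16 + 8 + 4 + 1.
2627^1 ≡ 2627 (mod 3079)
2627^2 ≡ 2627^2 = 6901129 ≡ 1090 (mod 3079)
2627^4 ≡ 1090^2 = 1188100 ≡ 2685 (mod 3079)
2627^8 ≡ 2685^2 = 7209225 ≡ 1286 (mod 3079)
2627^16 ≡ 1286^2 = 1653796 ≡ 373 (mod 3079)
2627^29 = 2627^16 · 2627^8 · 2627^4 · 2627^1 ≡ 373 · 1286 · 2685 · 2627 (mod 3079).
Accumulate the product:
373 · 1286 = 479678 ≡ 2433
2433 · 2685 = 6532605 ≡ 2046
2046 · 2627 = 5374842 ≡ 1987

1987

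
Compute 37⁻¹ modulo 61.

Run the extended Euclidean algorithm:
61 = 1×37 + 24
37 = 1×24 + 13
24 = 1×13 + 11
13 = 1×11 + 2
11 = 5×2 + 1
2 = 2×1 + 0
gcd(37, 61) = 1, so the inverse exists.
Bézout: 1 = 17×61 − 28×37.
So 37⁻¹ ≡ −28 ≡ 33 (mod 61).

33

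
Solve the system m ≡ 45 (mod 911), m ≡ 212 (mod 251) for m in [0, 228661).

8244

911⁻¹ mod 251: 911×224 ≡ 1 (mod 251), so 911⁻¹ ≡ 224.
m = 45 + 911×((212 − 45)×224 mod 251) = 45 + 911×9 = 8244.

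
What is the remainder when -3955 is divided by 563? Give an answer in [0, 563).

-3955 = -8×563 + 549, so -3955 ≡ 549 (mod 563).

549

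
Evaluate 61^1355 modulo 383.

269

Compute successive squares:
1355 in binary is 10101001011, i.e. 1355 = 1024 + 256 + 64 + 8 + 2 + 1.
61^1 ≡ 61 (mod 383)
61^2 ≡ 61^2 = 3721 ≡ 274 (mod 383)
61^4 ≡ 274^2 = 75076 ≡ 8 (mod 383)
61^8 ≡ 8^2 = 64 (mod 383)
61^16 ≡ 64^2 = 4096 ≡ 266 (mod 383)
61^32 ≡ 266^2 = 70756 ≡ 284 (mod 383)
61^64 ≡ 284^2 = 80656 ≡ 226 (mod 383)
61^128 ≡ 226^2 = 51076 ≡ 137 (mod 383)
61^256 ≡ 137^2 = 18769 ≡ 2 (mod 383)
61^512 ≡ 2^2 = 4 (mod 383)
61^1024 ≡ 4^2 = 16 (mod 383)
61^1355 = 61^1024 × 61^256 × 61^64 × 61^8 × 61^2 × 61^1 ≡ 16 × 2 × 226 × 64 × 274 × 61 (mod 383).
Accumulate the product:
16 × 2 = 32
32 × 226 = 7232 ≡ 338
338 × 64 = 21632 ≡ 184
184 × 274 = 50416 ≡ 243
243 × 61 = 14823 ≡ 269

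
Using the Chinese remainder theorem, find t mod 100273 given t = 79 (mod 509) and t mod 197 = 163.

11786

509⁻¹ mod 197: 509·12 ≡ 1 (mod 197), so 509⁻¹ ≡ 12.
t = 79 + 509·((163 − 79)·12 mod 197) = 79 + 509·23 = 11786.
Check: 11786 mod 509 = 79, 11786 mod 197 = 163. ✓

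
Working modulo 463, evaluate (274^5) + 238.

(274)^5 ≡ 363 (mod 463)
363 + 238 = 601 ≡ 138 (mod 463)

138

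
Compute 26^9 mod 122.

9 in binary is 1001, i.e. 9 = 8 + 1.
26^1 ≡ 26 (mod 122)
26^2 ≡ 26^2 = 676 ≡ 66 (mod 122)
26^4 ≡ 66^2 = 4356 ≡ 86 (mod 122)
26^8 ≡ 86^2 = 7396 ≡ 76 (mod 122)
26^9 = 26^8 · 26^1 ≡ 76 · 26 (mod 122).
76 · 26 = 1976 ≡ 24 (mod 122).

24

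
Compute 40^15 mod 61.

By square-and-multiply:
15 in binary is 1111, i.e. 15 = 8 + 4 + 2 + 1.
40^1 ≡ 40 (mod 61)
40^2 ≡ 40^2 = 1600 ≡ 14 (mod 61)
40^4 ≡ 14^2 = 196 ≡ 13 (mod 61)
40^8 ≡ 13^2 = 169 ≡ 47 (mod 61)
40^15 = 40^8 × 40^4 × 40^2 × 40^1 ≡ 47 × 13 × 14 × 40 (mod 61).
Accumulate the product:
47 × 13 = 611 ≡ 1
1 × 14 = 14
14 × 40 = 560 ≡ 11

11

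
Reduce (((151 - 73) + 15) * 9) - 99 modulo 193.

151 - 73 = 78
78 + 15 = 93
93 * 9 = 837 ≡ 65 (mod 193)
65 - 99 = -34 ≡ 159 (mod 193)

159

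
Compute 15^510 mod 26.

By square-and-multiply:
15^1 ≡ 15 (mod 26)
15^2 ≡ 15^2 = 225 ≡ 17 (mod 26)
15^4 ≡ 17^2 = 289 ≡ 3 (mod 26)
15^8 ≡ 3^2 = 9 (mod 26)
15^16 ≡ 9^2 = 81 ≡ 3 (mod 26)
15^32 ≡ 3^2 = 9 (mod 26)
15^64 ≡ 9^2 = 81 ≡ 3 (mod 26)
15^128 ≡ 3^2 = 9 (mod 26)
15^256 ≡ 9^2 = 81 ≡ 3 (mod 26)
15^510 = 15^256 × 15^128 × 15^64 × 15^32 × 15^16 × 15^8 × 15^4 × 15^2 ≡ 3 × 9 × 3 × 9 × 3 × 9 × 3 × 17 (mod 26).
Accumulate the product:
3 × 9 = 27 ≡ 1
1 × 3 = 3
3 × 9 = 27 ≡ 1
1 × 3 = 3
3 × 9 = 27 ≡ 1
1 × 3 = 3
3 × 17 = 51 ≡ 25

25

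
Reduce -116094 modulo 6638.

3390

-116094 = -18·6638 + 3390, so -116094 ≡ 3390 (mod 6638).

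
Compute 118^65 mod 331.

293

By square-and-multiply:
65 in binary is 1000001, i.e. 65 = 64 + 1.
118^1 ≡ 118 (mod 331)
118^2 ≡ 118^2 = 13924 ≡ 22 (mod 331)
118^4 ≡ 22^2 = 484 ≡ 153 (mod 331)
118^8 ≡ 153^2 = 23409 ≡ 239 (mod 331)
118^16 ≡ 239^2 = 57121 ≡ 189 (mod 331)
118^32 ≡ 189^2 = 35721 ≡ 304 (mod 331)
118^64 ≡ 304^2 = 92416 ≡ 67 (mod 331)
118^65 = 118^64 * 118^1 ≡ 67 * 118 (mod 331).
67 * 118 = 7906 ≡ 293 (mod 331).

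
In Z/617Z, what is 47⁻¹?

617 = 13×47 + 6
47 = 7×6 + 5
6 = 1×5 + 1
5 = 5×1 + 0
gcd(47, 617) = 1, so the inverse exists.
Bézout: 1 = 8×617 − 105×47.
So 47⁻¹ ≡ −105 ≡ 512 (mod 617).

512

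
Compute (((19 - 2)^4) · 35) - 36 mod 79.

41

19 - 2 = 17
(17)^4 ≡ 18 (mod 79)
18 · 35 = 630 ≡ 77 (mod 79)
77 - 36 = 41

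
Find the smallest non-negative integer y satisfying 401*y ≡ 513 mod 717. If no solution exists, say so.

282

gcd(401, 717) = 1, so a unique solution mod 717 exists.
401⁻¹ ≡ 329 (mod 717).
y ≡ 329*513 ≡ 282 (mod 717).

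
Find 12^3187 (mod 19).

3187 in binary is 110001110011, i.e. 3187 = 2048 + 1024 + 64 + 32 + 16 + 2 + 1.
12^1 ≡ 12 (mod 19)
12^2 ≡ 12^2 = 144 ≡ 11 (mod 19)
12^4 ≡ 11^2 = 121 ≡ 7 (mod 19)
12^8 ≡ 7^2 = 49 ≡ 11 (mod 19)
12^16 ≡ 11^2 = 121 ≡ 7 (mod 19)
12^32 ≡ 7^2 = 49 ≡ 11 (mod 19)
12^64 ≡ 11^2 = 121 ≡ 7 (mod 19)
12^128 ≡ 7^2 = 49 ≡ 11 (mod 19)
12^256 ≡ 11^2 = 121 ≡ 7 (mod 19)
12^512 ≡ 7^2 = 49 ≡ 11 (mod 19)
12^1024 ≡ 11^2 = 121 ≡ 7 (mod 19)
12^2048 ≡ 7^2 = 49 ≡ 11 (mod 19)
12^3187 = 12^2048 · 12^1024 · 12^64 · 12^32 · 12^16 · 12^2 · 12^1 ≡ 11 · 7 · 7 · 11 · 7 · 11 · 12 (mod 19).
Accumulate the product:
11 · 7 = 77 ≡ 1
1 · 7 = 7
7 · 11 = 77 ≡ 1
1 · 7 = 7
7 · 11 = 77 ≡ 1
1 · 12 = 12

12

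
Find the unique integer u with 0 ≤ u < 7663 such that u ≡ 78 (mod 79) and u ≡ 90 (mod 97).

5134

79⁻¹ mod 97: 79·70 ≡ 1 (mod 97), so 79⁻¹ ≡ 70.
u = 78 + 79·((90 − 78)·70 mod 97) = 78 + 79·64 = 5134.
Check: 5134 mod 79 = 78, 5134 mod 97 = 90. ✓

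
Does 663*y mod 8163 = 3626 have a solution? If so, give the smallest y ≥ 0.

no solution

gcd(663, 8163) = 3, and 3 does not divide 3626.
So the congruence has no solution.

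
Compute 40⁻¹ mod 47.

47 = 1*40 + 7
40 = 5*7 + 5
7 = 1*5 + 2
5 = 2*2 + 1
2 = 2*1 + 0
gcd(40, 47) = 1, so the inverse exists.
Back-substitute for 1:
1 = 1*5 − 2*2
  = −2*7 + 3*5
  = 3*40 − 17*7
  = −17*47 + 20*40
So 40⁻¹ ≡ 20 (mod 47).

20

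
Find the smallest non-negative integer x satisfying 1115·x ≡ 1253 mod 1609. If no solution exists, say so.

359

gcd(1115, 1609) = 1, so a unique solution mod 1609 exists.
1115⁻¹ ≡ 1495 (mod 1609).
x ≡ 1495·1253 ≡ 359 (mod 1609).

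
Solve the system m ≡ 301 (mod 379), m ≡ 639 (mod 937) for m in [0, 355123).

318282

379⁻¹ mod 937: 379×848 ≡ 1 (mod 937), so 379⁻¹ ≡ 848.
m = 301 + 379×((639 − 301)×848 mod 937) = 301 + 379×839 = 318282.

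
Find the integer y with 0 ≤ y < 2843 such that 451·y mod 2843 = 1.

By the extended Euclidean algorithm:
2843 = 6·451 + 137
451 = 3·137 + 40
137 = 3·40 + 17
40 = 2·17 + 6
17 = 2·6 + 5
6 = 1·5 + 1
5 = 5·1 + 0
gcd(451, 2843) = 1, so the inverse exists.
Bézout: 1 = −79·2843 + 498·451.
So 451⁻¹ ≡ 498 (mod 2843).

498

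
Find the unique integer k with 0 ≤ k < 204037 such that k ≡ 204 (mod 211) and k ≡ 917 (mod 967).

211⁻¹ mod 967: 211*55 ≡ 1 (mod 967), so 211⁻¹ ≡ 55.
k = 204 + 211*((917 − 204)*55 mod 967) = 204 + 211*535 = 113089.

113089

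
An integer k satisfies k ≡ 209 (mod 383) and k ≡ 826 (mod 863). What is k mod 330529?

383⁻¹ mod 863: 383×516 ≡ 1 (mod 863), so 383⁻¹ ≡ 516.
k = 209 + 383×((826 − 209)×516 mod 863) = 209 + 383×788 = 302013.
Check: 302013 mod 383 = 209, 302013 mod 863 = 826. ✓

302013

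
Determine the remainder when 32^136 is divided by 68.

52

32^1 ≡ 32 (mod 68)
32^2 ≡ 32^2 = 1024 ≡ 4 (mod 68)
32^4 ≡ 4^2 = 16 (mod 68)
32^8 ≡ 16^2 = 256 ≡ 52 (mod 68)
32^16 ≡ 52^2 = 2704 ≡ 52 (mod 68)
32^32 ≡ 52^2 = 2704 ≡ 52 (mod 68)
32^64 ≡ 52^2 = 2704 ≡ 52 (mod 68)
32^128 ≡ 52^2 = 2704 ≡ 52 (mod 68)
32^136 = 32^128 × 32^8 ≡ 52 × 52 (mod 68).
52 × 52 = 2704 ≡ 52 (mod 68).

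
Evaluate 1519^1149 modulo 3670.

By square-and-multiply:
1519^1 ≡ 1519 (mod 3670)
1519^2 ≡ 1519^2 = 2307361 ≡ 2601 (mod 3670)
1519^4 ≡ 2601^2 = 6765201 ≡ 1391 (mod 3670)
1519^8 ≡ 1391^2 = 1934881 ≡ 791 (mod 3670)
1519^16 ≡ 791^2 = 625681 ≡ 1781 (mod 3670)
1519^32 ≡ 1781^2 = 3171961 ≡ 1081 (mod 3670)
1519^64 ≡ 1081^2 = 1168561 ≡ 1501 (mod 3670)
1519^128 ≡ 1501^2 = 2253001 ≡ 3291 (mod 3670)
1519^256 ≡ 3291^2 = 10830681 ≡ 511 (mod 3670)
1519^512 ≡ 511^2 = 261121 ≡ 551 (mod 3670)
1519^1024 ≡ 551^2 = 303601 ≡ 2661 (mod 3670)
1519^1149 = 1519^1024 · 1519^64 · 1519^32 · 1519^16 · 1519^8 · 1519^4 · 1519^1 ≡ 2661 · 1501 · 1081 · 1781 · 791 · 1391 · 1519 (mod 3670).
Accumulate the product:
2661 · 1501 = 3994161 ≡ 1201
1201 · 1081 = 1298281 ≡ 2771
2771 · 1781 = 4935151 ≡ 2671
2671 · 791 = 2112761 ≡ 2511
2511 · 1391 = 3492801 ≡ 2631
2631 · 1519 = 3996489 ≡ 3529

3529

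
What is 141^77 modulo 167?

141^1 ≡ 141 (mod 167)
141^2 ≡ 141^2 = 19881 ≡ 8 (mod 167)
141^4 ≡ 8^2 = 64 (mod 167)
141^8 ≡ 64^2 = 4096 ≡ 88 (mod 167)
141^16 ≡ 88^2 = 7744 ≡ 62 (mod 167)
141^32 ≡ 62^2 = 3844 ≡ 3 (mod 167)
141^64 ≡ 3^2 = 9 (mod 167)
141^77 = 141^64 · 141^8 · 141^4 · 141^1 ≡ 9 · 88 · 64 · 141 (mod 167).
Accumulate the product:
9 · 88 = 792 ≡ 124
124 · 64 = 7936 ≡ 87
87 · 141 = 12267 ≡ 76

76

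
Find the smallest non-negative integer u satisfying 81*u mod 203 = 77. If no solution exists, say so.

21

gcd(81, 203) = 1, so a unique solution mod 203 exists.
81⁻¹ ≡ 198 (mod 203).
u ≡ 198*77 ≡ 21 (mod 203).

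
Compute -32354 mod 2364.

742

-32354 = -14*2364 + 742, so -32354 ≡ 742 (mod 2364).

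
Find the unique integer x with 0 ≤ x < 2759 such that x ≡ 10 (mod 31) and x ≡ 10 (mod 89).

31⁻¹ mod 89: 31*23 ≡ 1 (mod 89), so 31⁻¹ ≡ 23.
x = 10 + 31*((10 − 10)*23 mod 89) = 10 + 31*0 = 10.

10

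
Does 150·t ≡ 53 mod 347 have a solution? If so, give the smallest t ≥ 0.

gcd(150, 347) = 1, so a unique solution mod 347 exists.
150⁻¹ ≡ 155 (mod 347).
t ≡ 155·53 ≡ 234 (mod 347).

234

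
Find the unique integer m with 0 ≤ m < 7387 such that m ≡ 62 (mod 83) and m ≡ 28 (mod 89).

83⁻¹ mod 89: 83*74 ≡ 1 (mod 89), so 83⁻¹ ≡ 74.
m = 62 + 83*((28 − 62)*74 mod 89) = 62 + 83*65 = 5457.

5457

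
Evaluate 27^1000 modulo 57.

27^1 ≡ 27 (mod 57)
27^2 ≡ 27^2 = 729 ≡ 45 (mod 57)
27^4 ≡ 45^2 = 2025 ≡ 30 (mod 57)
27^8 ≡ 30^2 = 900 ≡ 45 (mod 57)
27^16 ≡ 45^2 = 2025 ≡ 30 (mod 57)
27^32 ≡ 30^2 = 900 ≡ 45 (mod 57)
27^64 ≡ 45^2 = 2025 ≡ 30 (mod 57)
27^128 ≡ 30^2 = 900 ≡ 45 (mod 57)
27^256 ≡ 45^2 = 2025 ≡ 30 (mod 57)
27^512 ≡ 30^2 = 900 ≡ 45 (mod 57)
27^1000 = 27^512 · 27^256 · 27^128 · 27^64 · 27^32 · 27^8 ≡ 45 · 30 · 45 · 30 · 45 · 45 (mod 57).
Accumulate the product:
45 · 30 = 1350 ≡ 39
39 · 45 = 1755 ≡ 45
45 · 30 = 1350 ≡ 39
39 · 45 = 1755 ≡ 45
45 · 45 = 2025 ≡ 30

30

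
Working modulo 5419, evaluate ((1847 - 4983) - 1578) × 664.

1847 - 4983 = -3136 ≡ 2283 (mod 5419)
2283 - 1578 = 705
705 × 664 = 468120 ≡ 2086 (mod 5419)

2086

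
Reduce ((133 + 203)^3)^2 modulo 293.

268

133 + 203 = 336 ≡ 43 (mod 293)
(43)^3 ≡ 104 (mod 293)
(104)^2 ≡ 268 (mod 293)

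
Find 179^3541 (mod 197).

131

Using repeated squaring:
179^1 ≡ 179 (mod 197)
179^2 ≡ 179^2 = 32041 ≡ 127 (mod 197)
179^4 ≡ 127^2 = 16129 ≡ 172 (mod 197)
179^8 ≡ 172^2 = 29584 ≡ 34 (mod 197)
179^16 ≡ 34^2 = 1156 ≡ 171 (mod 197)
179^32 ≡ 171^2 = 29241 ≡ 85 (mod 197)
179^64 ≡ 85^2 = 7225 ≡ 133 (mod 197)
179^128 ≡ 133^2 = 17689 ≡ 156 (mod 197)
179^256 ≡ 156^2 = 24336 ≡ 105 (mod 197)
179^512 ≡ 105^2 = 11025 ≡ 190 (mod 197)
179^1024 ≡ 190^2 = 36100 ≡ 49 (mod 197)
179^2048 ≡ 49^2 = 2401 ≡ 37 (mod 197)
179^3541 = 179^2048 · 179^1024 · 179^256 · 179^128 · 179^64 · 179^16 · 179^4 · 179^1 ≡ 37 · 49 · 105 · 156 · 133 · 171 · 172 · 179 (mod 197).
Accumulate the product:
37 · 49 = 1813 ≡ 40
40 · 105 = 4200 ≡ 63
63 · 156 = 9828 ≡ 175
175 · 133 = 23275 ≡ 29
29 · 171 = 4959 ≡ 34
34 · 172 = 5848 ≡ 135
135 · 179 = 24165 ≡ 131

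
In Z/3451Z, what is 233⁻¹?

By the extended Euclidean algorithm:
3451 = 14·233 + 189
233 = 1·189 + 44
189 = 4·44 + 13
44 = 3·13 + 5
13 = 2·5 + 3
5 = 1·3 + 2
3 = 1·2 + 1
2 = 2·1 + 0
gcd(233, 3451) = 1, so the inverse exists.
Bézout: 1 = 90·3451 − 1333·233.
So 233⁻¹ ≡ −1333 ≡ 2118 (mod 3451).

2118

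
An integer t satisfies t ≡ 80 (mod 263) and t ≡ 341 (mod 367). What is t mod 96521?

263⁻¹ mod 367: 263*307 ≡ 1 (mod 367), so 263⁻¹ ≡ 307.
t = 80 + 263*((341 − 80)*307 mod 367) = 80 + 263*121 = 31903.
Check: 31903 mod 263 = 80, 31903 mod 367 = 341. ✓

31903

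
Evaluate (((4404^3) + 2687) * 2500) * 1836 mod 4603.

138

(4404)^3 ≡ 4340 (mod 4603)
4340 + 2687 = 7027 ≡ 2424 (mod 4603)
2424 * 2500 = 6060000 ≡ 2452 (mod 4603)
2452 * 1836 = 4501872 ≡ 138 (mod 4603)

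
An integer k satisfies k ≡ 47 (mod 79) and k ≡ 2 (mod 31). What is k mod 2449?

126

79⁻¹ mod 31: 79*11 ≡ 1 (mod 31), so 79⁻¹ ≡ 11.
k = 47 + 79*((2 − 47)*11 mod 31) = 47 + 79*1 = 126.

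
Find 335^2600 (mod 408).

169

By square-and-multiply:
335^1 ≡ 335 (mod 408)
335^2 ≡ 335^2 = 112225 ≡ 25 (mod 408)
335^4 ≡ 25^2 = 625 ≡ 217 (mod 408)
335^8 ≡ 217^2 = 47089 ≡ 169 (mod 408)
335^16 ≡ 169^2 = 28561 ≡ 1 (mod 408)
335^32 ≡ 1^2 = 1 (mod 408)
335^64 ≡ 1^2 = 1 (mod 408)
335^128 ≡ 1^2 = 1 (mod 408)
335^256 ≡ 1^2 = 1 (mod 408)
335^512 ≡ 1^2 = 1 (mod 408)
335^1024 ≡ 1^2 = 1 (mod 408)
335^2048 ≡ 1^2 = 1 (mod 408)
335^2600 = 335^2048 × 335^512 × 335^32 × 335^8 ≡ 1 × 1 × 1 × 169 (mod 408).
Accumulate the product:
1 × 1 = 1
1 × 1 = 1
1 × 169 = 169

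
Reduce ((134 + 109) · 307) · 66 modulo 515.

134 + 109 = 243
243 · 307 = 74601 ≡ 441 (mod 515)
441 · 66 = 29106 ≡ 266 (mod 515)

266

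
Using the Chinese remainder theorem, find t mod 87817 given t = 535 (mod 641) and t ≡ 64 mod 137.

641⁻¹ mod 137: 641·28 ≡ 1 (mod 137), so 641⁻¹ ≡ 28.
t = 535 + 641·((64 − 535)·28 mod 137) = 535 + 641·101 = 65276.

65276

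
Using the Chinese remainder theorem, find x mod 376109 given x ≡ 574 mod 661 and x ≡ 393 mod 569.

661⁻¹ mod 569: 661×167 ≡ 1 (mod 569), so 661⁻¹ ≡ 167.
x = 574 + 661×((393 − 574)×167 mod 569) = 574 + 661×499 = 330413.
Check: 330413 mod 661 = 574, 330413 mod 569 = 393. ✓

330413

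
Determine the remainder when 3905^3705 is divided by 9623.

By square-and-multiply:
3705 in binary is 111001111001, i.e. 3705 = 2048 + 1024 + 512 + 64 + 32 + 16 + 8 + 1.
3905^1 ≡ 3905 (mod 9623)
3905^2 ≡ 3905^2 = 15249025 ≡ 6193 (mod 9623)
3905^4 ≡ 6193^2 = 38353249 ≡ 5594 (mod 9623)
3905^8 ≡ 5594^2 = 31292836 ≡ 8463 (mod 9623)
3905^16 ≡ 8463^2 = 71622369 ≡ 8003 (mod 9623)
3905^32 ≡ 8003^2 = 64048009 ≡ 6944 (mod 9623)
3905^64 ≡ 6944^2 = 48219136 ≡ 7906 (mod 9623)
3905^128 ≡ 7906^2 = 62504836 ≡ 3451 (mod 9623)
3905^256 ≡ 3451^2 = 11909401 ≡ 5750 (mod 9623)
3905^512 ≡ 5750^2 = 33062500 ≡ 7495 (mod 9623)
3905^1024 ≡ 7495^2 = 56175025 ≡ 5574 (mod 9623)
3905^2048 ≡ 5574^2 = 31069476 ≡ 6432 (mod 9623)
3905^3705 = 3905^2048 × 3905^1024 × 3905^512 × 3905^64 × 3905^32 × 3905^16 × 3905^8 × 3905^1 ≡ 6432 × 5574 × 7495 × 7906 × 6944 × 8003 × 8463 × 3905 (mod 9623).
Accumulate the product:
6432 × 5574 = 35851968 ≡ 6293
6293 × 7495 = 47166035 ≡ 3712
3712 × 7906 = 29347072 ≡ 6545
6545 × 6944 = 45448480 ≡ 8674
8674 × 8003 = 69418022 ≡ 7323
7323 × 8463 = 61974549 ≡ 2429
2429 × 3905 = 9485245 ≡ 6590

6590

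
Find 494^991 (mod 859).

Using repeated squaring:
991 in binary is 1111011111, i.e. 991 = 512 + 256 + 128 + 64 + 16 + 8 + 4 + 2 + 1.
494^1 ≡ 494 (mod 859)
494^2 ≡ 494^2 = 244036 ≡ 80 (mod 859)
494^4 ≡ 80^2 = 6400 ≡ 387 (mod 859)
494^8 ≡ 387^2 = 149769 ≡ 303 (mod 859)
494^16 ≡ 303^2 = 91809 ≡ 755 (mod 859)
494^32 ≡ 755^2 = 570025 ≡ 508 (mod 859)
494^64 ≡ 508^2 = 258064 ≡ 364 (mod 859)
494^128 ≡ 364^2 = 132496 ≡ 210 (mod 859)
494^256 ≡ 210^2 = 44100 ≡ 291 (mod 859)
494^512 ≡ 291^2 = 84681 ≡ 499 (mod 859)
494^991 = 494^512 * 494^256 * 494^128 * 494^64 * 494^16 * 494^8 * 494^4 * 494^2 * 494^1 ≡ 499 * 291 * 210 * 364 * 755 * 303 * 387 * 80 * 494 (mod 859).
Accumulate the product:
499 * 291 = 145209 ≡ 38
38 * 210 = 7980 ≡ 249
249 * 364 = 90636 ≡ 441
441 * 755 = 332955 ≡ 522
522 * 303 = 158166 ≡ 110
110 * 387 = 42570 ≡ 479
479 * 80 = 38320 ≡ 524
524 * 494 = 258856 ≡ 297

297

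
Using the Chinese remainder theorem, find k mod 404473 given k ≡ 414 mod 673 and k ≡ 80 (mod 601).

120881

673⁻¹ mod 601: 673*192 ≡ 1 (mod 601), so 673⁻¹ ≡ 192.
k = 414 + 673*((80 − 414)*192 mod 601) = 414 + 673*179 = 120881.
Check: 120881 mod 673 = 414, 120881 mod 601 = 80. ✓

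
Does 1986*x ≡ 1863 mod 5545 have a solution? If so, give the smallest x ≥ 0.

gcd(1986, 5545) = 1, so a unique solution mod 5545 exists.
1986⁻¹ ≡ 4001 (mod 5545).
x ≡ 4001*1863 ≡ 1383 (mod 5545).

1383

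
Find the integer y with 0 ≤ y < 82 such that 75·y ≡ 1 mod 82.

35

Apply the Euclidean algorithm and back-substitute:
82 = 1·75 + 7
75 = 10·7 + 5
7 = 1·5 + 2
5 = 2·2 + 1
2 = 2·1 + 0
gcd(75, 82) = 1, so the inverse exists.
Back-substitute for 1:
1 = 1·5 − 2·2
  = −2·7 + 3·5
  = 3·75 − 32·7
  = −32·82 + 35·75
So 75⁻¹ ≡ 35 (mod 82).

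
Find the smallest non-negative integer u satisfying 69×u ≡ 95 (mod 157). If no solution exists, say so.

147

gcd(69, 157) = 1, so a unique solution mod 157 exists.
69⁻¹ ≡ 66 (mod 157).
u ≡ 66×95 ≡ 147 (mod 157).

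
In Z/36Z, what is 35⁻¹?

By the extended Euclidean algorithm:
36 = 1*35 + 1
35 = 35*1 + 0
gcd(35, 36) = 1, so the inverse exists.
Bézout: 1 = 1*36 − 1*35.
So 35⁻¹ ≡ −1 ≡ 35 (mod 36).

35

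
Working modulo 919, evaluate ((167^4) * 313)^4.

828

(167)^4 ≡ 671 (mod 919)
671 * 313 = 210023 ≡ 491 (mod 919)
(491)^4 ≡ 828 (mod 919)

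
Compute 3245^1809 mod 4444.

1809 in binary is 11100010001, i.e. 1809 = 1024 + 512 + 256 + 16 + 1.
3245^1 ≡ 3245 (mod 4444)
3245^2 ≡ 3245^2 = 10530025 ≡ 2189 (mod 4444)
3245^4 ≡ 2189^2 = 4791721 ≡ 1089 (mod 4444)
3245^8 ≡ 1089^2 = 1185921 ≡ 3817 (mod 4444)
3245^16 ≡ 3817^2 = 14569489 ≡ 2057 (mod 4444)
3245^32 ≡ 2057^2 = 4231249 ≡ 561 (mod 4444)
3245^64 ≡ 561^2 = 314721 ≡ 3641 (mod 4444)
3245^128 ≡ 3641^2 = 13256881 ≡ 429 (mod 4444)
3245^256 ≡ 429^2 = 184041 ≡ 1837 (mod 4444)
3245^512 ≡ 1837^2 = 3374569 ≡ 1573 (mod 4444)
3245^1024 ≡ 1573^2 = 2474329 ≡ 3465 (mod 4444)
3245^1809 = 3245^1024 * 3245^512 * 3245^256 * 3245^16 * 3245^1 ≡ 3465 * 1573 * 1837 * 2057 * 3245 (mod 4444).
Accumulate the product:
3465 * 1573 = 5450445 ≡ 2101
2101 * 1837 = 3859537 ≡ 2145
2145 * 2057 = 4412265 ≡ 3817
3817 * 3245 = 12386165 ≡ 737

737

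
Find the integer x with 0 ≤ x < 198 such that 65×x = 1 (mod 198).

131

Apply the Euclidean algorithm and back-substitute:
198 = 3*65 + 3
65 = 21*3 + 2
3 = 1*2 + 1
2 = 2*1 + 0
gcd(65, 198) = 1, so the inverse exists.
Bézout: 1 = 22*198 − 67*65.
So 65⁻¹ ≡ −67 ≡ 131 (mod 198).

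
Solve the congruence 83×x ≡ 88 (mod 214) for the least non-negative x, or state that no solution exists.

gcd(83, 214) = 1, so a unique solution mod 214 exists.
83⁻¹ ≡ 49 (mod 214).
x ≡ 49×88 ≡ 32 (mod 214).

32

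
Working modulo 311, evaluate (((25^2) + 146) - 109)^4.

(25)^2 ≡ 3 (mod 311)
3 + 146 = 149
149 - 109 = 40
(40)^4 ≡ 159 (mod 311)

159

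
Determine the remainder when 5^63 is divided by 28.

Using repeated squaring:
63 in binary is 111111, i.e. 63 = 32 + 16 + 8 + 4 + 2 + 1.
5^1 ≡ 5 (mod 28)
5^2 ≡ 5^2 = 25 (mod 28)
5^4 ≡ 25^2 = 625 ≡ 9 (mod 28)
5^8 ≡ 9^2 = 81 ≡ 25 (mod 28)
5^16 ≡ 25^2 = 625 ≡ 9 (mod 28)
5^32 ≡ 9^2 = 81 ≡ 25 (mod 28)
5^63 = 5^32 · 5^16 · 5^8 · 5^4 · 5^2 · 5^1 ≡ 25 · 9 · 25 · 9 · 25 · 5 (mod 28).
Accumulate the product:
25 · 9 = 225 ≡ 1
1 · 25 = 25
25 · 9 = 225 ≡ 1
1 · 25 = 25
25 · 5 = 125 ≡ 13

13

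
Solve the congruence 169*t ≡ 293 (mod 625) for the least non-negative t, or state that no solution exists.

gcd(169, 625) = 1, so a unique solution mod 625 exists.
169⁻¹ ≡ 429 (mod 625).
t ≡ 429*293 ≡ 72 (mod 625).

72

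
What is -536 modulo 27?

-536 = -20·27 + 4, so -536 ≡ 4 (mod 27).

4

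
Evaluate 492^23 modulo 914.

492^1 ≡ 492 (mod 914)
492^2 ≡ 492^2 = 242064 ≡ 768 (mod 914)
492^4 ≡ 768^2 = 589824 ≡ 294 (mod 914)
492^8 ≡ 294^2 = 86436 ≡ 520 (mod 914)
492^16 ≡ 520^2 = 270400 ≡ 770 (mod 914)
492^23 = 492^16 · 492^4 · 492^2 · 492^1 ≡ 770 · 294 · 768 · 492 (mod 914).
Accumulate the product:
770 · 294 = 226380 ≡ 622
622 · 768 = 477696 ≡ 588
588 · 492 = 289296 ≡ 472

472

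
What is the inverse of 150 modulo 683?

683 = 4×150 + 83
150 = 1×83 + 67
83 = 1×67 + 16
67 = 4×16 + 3
16 = 5×3 + 1
3 = 3×1 + 0
gcd(150, 683) = 1, so the inverse exists.
Bézout: 1 = 47×683 − 214×150.
So 150⁻¹ ≡ −214 ≡ 469 (mod 683).

469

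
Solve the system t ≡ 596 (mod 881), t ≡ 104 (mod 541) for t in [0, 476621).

436691

881⁻¹ mod 541: 881×253 ≡ 1 (mod 541), so 881⁻¹ ≡ 253.
t = 596 + 881×((104 − 596)×253 mod 541) = 596 + 881×495 = 436691.
Check: 436691 mod 881 = 596, 436691 mod 541 = 104. ✓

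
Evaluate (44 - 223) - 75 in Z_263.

44 - 223 = -179 ≡ 84 (mod 263)
84 - 75 = 9

9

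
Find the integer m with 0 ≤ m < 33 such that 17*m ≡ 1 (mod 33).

Run the extended Euclidean algorithm:
33 = 1·17 + 16
17 = 1·16 + 1
16 = 16·1 + 0
gcd(17, 33) = 1, so the inverse exists.
Bézout: 1 = −1·33 + 2·17.
So 17⁻¹ ≡ 2 (mod 33).

2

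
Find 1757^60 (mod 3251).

Using repeated squaring:
60 in binary is 111100, i.e. 60 = 32 + 16 + 8 + 4.
1757^1 ≡ 1757 (mod 3251)
1757^2 ≡ 1757^2 = 3087049 ≡ 1850 (mod 3251)
1757^4 ≡ 1850^2 = 3422500 ≡ 2448 (mod 3251)
1757^8 ≡ 2448^2 = 5992704 ≡ 1111 (mod 3251)
1757^16 ≡ 1111^2 = 1234321 ≡ 2192 (mod 3251)
1757^32 ≡ 2192^2 = 4804864 ≡ 3137 (mod 3251)
1757^60 = 1757^32 × 1757^16 × 1757^8 × 1757^4 ≡ 3137 × 2192 × 1111 × 2448 (mod 3251).
Accumulate the product:
3137 × 2192 = 6876304 ≡ 439
439 × 1111 = 487729 ≡ 79
79 × 2448 = 193392 ≡ 1583

1583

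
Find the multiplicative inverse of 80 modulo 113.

89

113 = 1×80 + 33
80 = 2×33 + 14
33 = 2×14 + 5
14 = 2×5 + 4
5 = 1×4 + 1
4 = 4×1 + 0
gcd(80, 113) = 1, so the inverse exists.
Bézout: 1 = 17×113 − 24×80.
So 80⁻¹ ≡ −24 ≡ 89 (mod 113).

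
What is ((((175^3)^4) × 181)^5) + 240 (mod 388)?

(175)^3 ≡ 319 (mod 388)
(319)^4 ≡ 161 (mod 388)
161 × 181 = 29141 ≡ 41 (mod 388)
(41)^5 ≡ 177 (mod 388)
177 + 240 = 417 ≡ 29 (mod 388)

29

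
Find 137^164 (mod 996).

137^1 ≡ 137 (mod 996)
137^2 ≡ 137^2 = 18769 ≡ 841 (mod 996)
137^4 ≡ 841^2 = 707281 ≡ 121 (mod 996)
137^8 ≡ 121^2 = 14641 ≡ 697 (mod 996)
137^16 ≡ 697^2 = 485809 ≡ 757 (mod 996)
137^32 ≡ 757^2 = 573049 ≡ 349 (mod 996)
137^64 ≡ 349^2 = 121801 ≡ 289 (mod 996)
137^128 ≡ 289^2 = 83521 ≡ 853 (mod 996)
137^164 = 137^128 * 137^32 * 137^4 ≡ 853 * 349 * 121 (mod 996).
Accumulate the product:
853 * 349 = 297697 ≡ 889
889 * 121 = 107569 ≡ 1

1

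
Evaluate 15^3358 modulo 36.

By square-and-multiply:
3358 in binary is 110100011110, i.e. 3358 = 2048 + 1024 + 256 + 16 + 8 + 4 + 2.
15^1 ≡ 15 (mod 36)
15^2 ≡ 15^2 = 225 ≡ 9 (mod 36)
15^4 ≡ 9^2 = 81 ≡ 9 (mod 36)
15^8 ≡ 9^2 = 81 ≡ 9 (mod 36)
15^16 ≡ 9^2 = 81 ≡ 9 (mod 36)
15^32 ≡ 9^2 = 81 ≡ 9 (mod 36)
15^64 ≡ 9^2 = 81 ≡ 9 (mod 36)
15^128 ≡ 9^2 = 81 ≡ 9 (mod 36)
15^256 ≡ 9^2 = 81 ≡ 9 (mod 36)
15^512 ≡ 9^2 = 81 ≡ 9 (mod 36)
15^1024 ≡ 9^2 = 81 ≡ 9 (mod 36)
15^2048 ≡ 9^2 = 81 ≡ 9 (mod 36)
15^3358 = 15^2048 * 15^1024 * 15^256 * 15^16 * 15^8 * 15^4 * 15^2 ≡ 9 * 9 * 9 * 9 * 9 * 9 * 9 (mod 36).
Accumulate the product:
9 * 9 = 81 ≡ 9
9 * 9 = 81 ≡ 9
9 * 9 = 81 ≡ 9
9 * 9 = 81 ≡ 9
9 * 9 = 81 ≡ 9
9 * 9 = 81 ≡ 9

9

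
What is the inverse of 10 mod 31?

28

By the extended Euclidean algorithm:
31 = 3×10 + 1
10 = 10×1 + 0
gcd(10, 31) = 1, so the inverse exists.
Back-substitute for 1:
1 = 1×31 − 3×10
So 10⁻¹ ≡ −3 ≡ 28 (mod 31).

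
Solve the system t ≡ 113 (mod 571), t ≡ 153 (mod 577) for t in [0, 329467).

571⁻¹ mod 577: 571·96 ≡ 1 (mod 577), so 571⁻¹ ≡ 96.
t = 113 + 571·((153 − 113)·96 mod 577) = 113 + 571·378 = 215951.

215951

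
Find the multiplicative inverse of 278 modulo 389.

Apply the Euclidean algorithm and back-substitute:
389 = 1*278 + 111
278 = 2*111 + 56
111 = 1*56 + 55
56 = 1*55 + 1
55 = 55*1 + 0
gcd(278, 389) = 1, so the inverse exists.
Back-substitute for 1:
1 = 1*56 − 1*55
  = −1*111 + 2*56
  = 2*278 − 5*111
  = −5*389 + 7*278
So 278⁻¹ ≡ 7 (mod 389).

7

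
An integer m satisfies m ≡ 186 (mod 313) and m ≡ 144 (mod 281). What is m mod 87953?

313⁻¹ mod 281: 313×202 ≡ 1 (mod 281), so 313⁻¹ ≡ 202.
m = 186 + 313×((144 − 186)×202 mod 281) = 186 + 313×227 = 71237.

71237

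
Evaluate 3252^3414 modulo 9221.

767

By square-and-multiply:
3414 in binary is 110101010110, i.e. 3414 = 2048 + 1024 + 256 + 64 + 16 + 4 + 2.
3252^1 ≡ 3252 (mod 9221)
3252^2 ≡ 3252^2 = 10575504 ≡ 8238 (mod 9221)
3252^4 ≡ 8238^2 = 67864644 ≡ 7305 (mod 9221)
3252^8 ≡ 7305^2 = 53363025 ≡ 1098 (mod 9221)
3252^16 ≡ 1098^2 = 1205604 ≡ 6874 (mod 9221)
3252^32 ≡ 6874^2 = 47251876 ≡ 3472 (mod 9221)
3252^64 ≡ 3472^2 = 12054784 ≡ 2937 (mod 9221)
3252^128 ≡ 2937^2 = 8625969 ≡ 4334 (mod 9221)
3252^256 ≡ 4334^2 = 18783556 ≡ 379 (mod 9221)
3252^512 ≡ 379^2 = 143641 ≡ 5326 (mod 9221)
3252^1024 ≡ 5326^2 = 28366276 ≡ 2480 (mod 9221)
3252^2048 ≡ 2480^2 = 6150400 ≡ 9214 (mod 9221)
3252^3414 = 3252^2048 * 3252^1024 * 3252^256 * 3252^64 * 3252^16 * 3252^4 * 3252^2 ≡ 9214 * 2480 * 379 * 2937 * 6874 * 7305 * 8238 (mod 9221).
Accumulate the product:
9214 * 2480 = 22850720 ≡ 1082
1082 * 379 = 410078 ≡ 4354
4354 * 2937 = 12787698 ≡ 7392
7392 * 6874 = 50812608 ≡ 4898
4898 * 7305 = 35779890 ≡ 2410
2410 * 8238 = 19853580 ≡ 767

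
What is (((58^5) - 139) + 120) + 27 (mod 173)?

139

(58)^5 ≡ 131 (mod 173)
131 - 139 = -8 ≡ 165 (mod 173)
165 + 120 = 285 ≡ 112 (mod 173)
112 + 27 = 139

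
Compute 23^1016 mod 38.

Compute successive squares:
23^1 ≡ 23 (mod 38)
23^2 ≡ 23^2 = 529 ≡ 35 (mod 38)
23^4 ≡ 35^2 = 1225 ≡ 9 (mod 38)
23^8 ≡ 9^2 = 81 ≡ 5 (mod 38)
23^16 ≡ 5^2 = 25 (mod 38)
23^32 ≡ 25^2 = 625 ≡ 17 (mod 38)
23^64 ≡ 17^2 = 289 ≡ 23 (mod 38)
23^128 ≡ 23^2 = 529 ≡ 35 (mod 38)
23^256 ≡ 35^2 = 1225 ≡ 9 (mod 38)
23^512 ≡ 9^2 = 81 ≡ 5 (mod 38)
23^1016 = 23^512 * 23^256 * 23^128 * 23^64 * 23^32 * 23^16 * 23^8 ≡ 5 * 9 * 35 * 23 * 17 * 25 * 5 (mod 38).
Accumulate the product:
5 * 9 = 45 ≡ 7
7 * 35 = 245 ≡ 17
17 * 23 = 391 ≡ 11
11 * 17 = 187 ≡ 35
35 * 25 = 875 ≡ 1
1 * 5 = 5

5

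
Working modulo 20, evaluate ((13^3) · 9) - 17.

(13)^3 ≡ 17 (mod 20)
17 · 9 = 153 ≡ 13 (mod 20)
13 - 17 = -4 ≡ 16 (mod 20)

16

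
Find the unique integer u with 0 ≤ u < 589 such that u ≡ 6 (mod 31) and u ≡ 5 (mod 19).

347

31⁻¹ mod 19: 31×8 ≡ 1 (mod 19), so 31⁻¹ ≡ 8.
u = 6 + 31×((5 − 6)×8 mod 19) = 6 + 31×11 = 347.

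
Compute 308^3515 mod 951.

38

Using repeated squaring:
308^1 ≡ 308 (mod 951)
308^2 ≡ 308^2 = 94864 ≡ 715 (mod 951)
308^4 ≡ 715^2 = 511225 ≡ 538 (mod 951)
308^8 ≡ 538^2 = 289444 ≡ 340 (mod 951)
308^16 ≡ 340^2 = 115600 ≡ 529 (mod 951)
308^32 ≡ 529^2 = 279841 ≡ 247 (mod 951)
308^64 ≡ 247^2 = 61009 ≡ 145 (mod 951)
308^128 ≡ 145^2 = 21025 ≡ 103 (mod 951)
308^256 ≡ 103^2 = 10609 ≡ 148 (mod 951)
308^512 ≡ 148^2 = 21904 ≡ 31 (mod 951)
308^1024 ≡ 31^2 = 961 ≡ 10 (mod 951)
308^2048 ≡ 10^2 = 100 (mod 951)
308^3515 = 308^2048 × 308^1024 × 308^256 × 308^128 × 308^32 × 308^16 × 308^8 × 308^2 × 308^1 ≡ 100 × 10 × 148 × 103 × 247 × 529 × 340 × 715 × 308 (mod 951).
Accumulate the product:
100 × 10 = 1000 ≡ 49
49 × 148 = 7252 ≡ 595
595 × 103 = 61285 ≡ 421
421 × 247 = 103987 ≡ 328
328 × 529 = 173512 ≡ 430
430 × 340 = 146200 ≡ 697
697 × 715 = 498355 ≡ 31
31 × 308 = 9548 ≡ 38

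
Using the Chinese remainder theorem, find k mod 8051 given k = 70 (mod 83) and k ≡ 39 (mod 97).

83⁻¹ mod 97: 83·90 ≡ 1 (mod 97), so 83⁻¹ ≡ 90.
k = 70 + 83·((39 − 70)·90 mod 97) = 70 + 83·23 = 1979.

1979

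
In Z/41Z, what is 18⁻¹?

16

41 = 2·18 + 5
18 = 3·5 + 3
5 = 1·3 + 2
3 = 1·2 + 1
2 = 2·1 + 0
gcd(18, 41) = 1, so the inverse exists.
Bézout: 1 = −7·41 + 16·18.
So 18⁻¹ ≡ 16 (mod 41).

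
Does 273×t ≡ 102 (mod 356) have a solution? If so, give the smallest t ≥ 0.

gcd(273, 356) = 1, so a unique solution mod 356 exists.
273⁻¹ ≡ 193 (mod 356).
t ≡ 193×102 ≡ 106 (mod 356).

106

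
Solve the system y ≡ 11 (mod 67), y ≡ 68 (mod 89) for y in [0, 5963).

3361

67⁻¹ mod 89: 67·4 ≡ 1 (mod 89), so 67⁻¹ ≡ 4.
y = 11 + 67·((68 − 11)·4 mod 89) = 11 + 67·50 = 3361.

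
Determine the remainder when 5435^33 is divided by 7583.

By square-and-multiply:
33 in binary is 100001, i.e. 33 = 32 + 1.
5435^1 ≡ 5435 (mod 7583)
5435^2 ≡ 5435^2 = 29539225 ≡ 3440 (mod 7583)
5435^4 ≡ 3440^2 = 11833600 ≡ 4120 (mod 7583)
5435^8 ≡ 4120^2 = 16974400 ≡ 3646 (mod 7583)
5435^16 ≡ 3646^2 = 13293316 ≡ 317 (mod 7583)
5435^32 ≡ 317^2 = 100489 ≡ 1910 (mod 7583)
5435^33 = 5435^32 × 5435^1 ≡ 1910 × 5435 (mod 7583).
1910 × 5435 = 10380850 ≡ 7306 (mod 7583).

7306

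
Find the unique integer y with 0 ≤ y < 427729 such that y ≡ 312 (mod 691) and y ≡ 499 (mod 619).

691⁻¹ mod 619: 691·43 ≡ 1 (mod 619), so 691⁻¹ ≡ 43.
y = 312 + 691·((499 − 312)·43 mod 619) = 312 + 691·613 = 423895.

423895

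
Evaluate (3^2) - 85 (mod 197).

(3)^2 ≡ 9 (mod 197)
9 - 85 = -76 ≡ 121 (mod 197)

121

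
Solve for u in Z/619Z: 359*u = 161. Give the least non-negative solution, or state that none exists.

gcd(359, 619) = 1, so a unique solution mod 619 exists.
359⁻¹ ≡ 569 (mod 619).
u ≡ 569*161 ≡ 616 (mod 619).

616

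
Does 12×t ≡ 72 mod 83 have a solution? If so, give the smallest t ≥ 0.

6

gcd(12, 83) = 1, so a unique solution mod 83 exists.
12⁻¹ ≡ 7 (mod 83).
t ≡ 7×72 ≡ 6 (mod 83).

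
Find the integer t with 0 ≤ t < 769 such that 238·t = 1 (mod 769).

769 = 3×238 + 55
238 = 4×55 + 18
55 = 3×18 + 1
18 = 18×1 + 0
gcd(238, 769) = 1, so the inverse exists.
Bézout: 1 = 13×769 − 42×238.
So 238⁻¹ ≡ −42 ≡ 727 (mod 769).

727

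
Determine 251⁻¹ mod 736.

563

736 = 2×251 + 234
251 = 1×234 + 17
234 = 13×17 + 13
17 = 1×13 + 4
13 = 3×4 + 1
4 = 4×1 + 0
gcd(251, 736) = 1, so the inverse exists.
Back-substitute for 1:
1 = 1×13 − 3×4
  = −3×17 + 4×13
  = 4×234 − 55×17
  = −55×251 + 59×234
  = 59×736 − 173×251
So 251⁻¹ ≡ −173 ≡ 563 (mod 736).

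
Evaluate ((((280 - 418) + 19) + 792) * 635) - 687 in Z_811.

280 - 418 = -138 ≡ 673 (mod 811)
673 + 19 = 692
692 + 792 = 1484 ≡ 673 (mod 811)
673 * 635 = 427355 ≡ 769 (mod 811)
769 - 687 = 82

82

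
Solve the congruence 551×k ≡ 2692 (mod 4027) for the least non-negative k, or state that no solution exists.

3016

gcd(551, 4027) = 1, so a unique solution mod 4027 exists.
551⁻¹ ≡ 3340 (mod 4027).
k ≡ 3340×2692 ≡ 3016 (mod 4027).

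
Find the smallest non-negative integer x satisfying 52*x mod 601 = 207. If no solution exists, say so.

108

gcd(52, 601) = 1, so a unique solution mod 601 exists.
52⁻¹ ≡ 497 (mod 601).
x ≡ 497*207 ≡ 108 (mod 601).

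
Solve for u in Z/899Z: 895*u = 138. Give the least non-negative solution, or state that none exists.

415

gcd(895, 899) = 1, so a unique solution mod 899 exists.
895⁻¹ ≡ 674 (mod 899).
u ≡ 674*138 ≡ 415 (mod 899).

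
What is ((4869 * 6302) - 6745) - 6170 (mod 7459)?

4869 * 6302 = 30684438 ≡ 5571 (mod 7459)
5571 - 6745 = -1174 ≡ 6285 (mod 7459)
6285 - 6170 = 115

115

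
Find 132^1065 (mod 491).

1065 in binary is 10000101001, i.e. 1065 = 1024 + 32 + 8 + 1.
132^1 ≡ 132 (mod 491)
132^2 ≡ 132^2 = 17424 ≡ 239 (mod 491)
132^4 ≡ 239^2 = 57121 ≡ 165 (mod 491)
132^8 ≡ 165^2 = 27225 ≡ 220 (mod 491)
132^16 ≡ 220^2 = 48400 ≡ 282 (mod 491)
132^32 ≡ 282^2 = 79524 ≡ 473 (mod 491)
132^64 ≡ 473^2 = 223729 ≡ 324 (mod 491)
132^128 ≡ 324^2 = 104976 ≡ 393 (mod 491)
132^256 ≡ 393^2 = 154449 ≡ 275 (mod 491)
132^512 ≡ 275^2 = 75625 ≡ 11 (mod 491)
132^1024 ≡ 11^2 = 121 (mod 491)
132^1065 = 132^1024 × 132^32 × 132^8 × 132^1 ≡ 121 × 473 × 220 × 132 (mod 491).
Accumulate the product:
121 × 473 = 57233 ≡ 277
277 × 220 = 60940 ≡ 56
56 × 132 = 7392 ≡ 27

27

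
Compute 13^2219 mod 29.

28

By square-and-multiply:
2219 in binary is 100010101011, i.e. 2219 = 2048 + 128 + 32 + 8 + 2 + 1.
13^1 ≡ 13 (mod 29)
13^2 ≡ 13^2 = 169 ≡ 24 (mod 29)
13^4 ≡ 24^2 = 576 ≡ 25 (mod 29)
13^8 ≡ 25^2 = 625 ≡ 16 (mod 29)
13^16 ≡ 16^2 = 256 ≡ 24 (mod 29)
13^32 ≡ 24^2 = 576 ≡ 25 (mod 29)
13^64 ≡ 25^2 = 625 ≡ 16 (mod 29)
13^128 ≡ 16^2 = 256 ≡ 24 (mod 29)
13^256 ≡ 24^2 = 576 ≡ 25 (mod 29)
13^512 ≡ 25^2 = 625 ≡ 16 (mod 29)
13^1024 ≡ 16^2 = 256 ≡ 24 (mod 29)
13^2048 ≡ 24^2 = 576 ≡ 25 (mod 29)
13^2219 = 13^2048 × 13^128 × 13^32 × 13^8 × 13^2 × 13^1 ≡ 25 × 24 × 25 × 16 × 24 × 13 (mod 29).
Accumulate the product:
25 × 24 = 600 ≡ 20
20 × 25 = 500 ≡ 7
7 × 16 = 112 ≡ 25
25 × 24 = 600 ≡ 20
20 × 13 = 260 ≡ 28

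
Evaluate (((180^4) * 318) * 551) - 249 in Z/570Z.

(180)^4 ≡ 120 (mod 570)
120 * 318 = 38160 ≡ 540 (mod 570)
540 * 551 = 297540 ≡ 0 (mod 570)
0 - 249 = -249 ≡ 321 (mod 570)

321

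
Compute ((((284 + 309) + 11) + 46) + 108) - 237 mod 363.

284 + 309 = 593 ≡ 230 (mod 363)
230 + 11 = 241
241 + 46 = 287
287 + 108 = 395 ≡ 32 (mod 363)
32 - 237 = -205 ≡ 158 (mod 363)

158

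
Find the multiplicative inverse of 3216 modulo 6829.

Run the extended Euclidean algorithm:
6829 = 2·3216 + 397
3216 = 8·397 + 40
397 = 9·40 + 37
40 = 1·37 + 3
37 = 12·3 + 1
3 = 3·1 + 0
gcd(3216, 6829) = 1, so the inverse exists.
Back-substitute for 1:
1 = 1·37 − 12·3
  = −12·40 + 13·37
  = 13·397 − 129·40
  = −129·3216 + 1045·397
  = 1045·6829 − 2219·3216
So 3216⁻¹ ≡ −2219 ≡ 4610 (mod 6829).

4610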